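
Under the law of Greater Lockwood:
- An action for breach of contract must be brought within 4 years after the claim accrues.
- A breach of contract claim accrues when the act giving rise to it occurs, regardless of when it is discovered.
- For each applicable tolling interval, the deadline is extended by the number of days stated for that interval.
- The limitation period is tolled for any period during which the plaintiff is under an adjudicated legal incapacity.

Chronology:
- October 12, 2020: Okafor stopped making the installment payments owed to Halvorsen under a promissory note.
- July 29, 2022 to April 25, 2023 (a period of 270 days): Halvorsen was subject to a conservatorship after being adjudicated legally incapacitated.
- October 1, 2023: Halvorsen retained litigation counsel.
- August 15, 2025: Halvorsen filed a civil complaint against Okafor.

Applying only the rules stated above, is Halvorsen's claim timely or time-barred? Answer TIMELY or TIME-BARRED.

TIME-BARRED

The claim accrued on October 12, 2020, when the wrongful act occurred.
The untolled deadline — 4 years after October 12, 2020 — is October 12, 2024.
The period was tolled for 270 days by the plaintiff's legal incapacity (July 29, 2022 to April 25, 2023), pushing the deadline to July 9, 2025.
Nothing else in the chronology tolls or restarts the period.
The August 15, 2025 filing falls after the July 9, 2025 deadline; the claim is time-barred.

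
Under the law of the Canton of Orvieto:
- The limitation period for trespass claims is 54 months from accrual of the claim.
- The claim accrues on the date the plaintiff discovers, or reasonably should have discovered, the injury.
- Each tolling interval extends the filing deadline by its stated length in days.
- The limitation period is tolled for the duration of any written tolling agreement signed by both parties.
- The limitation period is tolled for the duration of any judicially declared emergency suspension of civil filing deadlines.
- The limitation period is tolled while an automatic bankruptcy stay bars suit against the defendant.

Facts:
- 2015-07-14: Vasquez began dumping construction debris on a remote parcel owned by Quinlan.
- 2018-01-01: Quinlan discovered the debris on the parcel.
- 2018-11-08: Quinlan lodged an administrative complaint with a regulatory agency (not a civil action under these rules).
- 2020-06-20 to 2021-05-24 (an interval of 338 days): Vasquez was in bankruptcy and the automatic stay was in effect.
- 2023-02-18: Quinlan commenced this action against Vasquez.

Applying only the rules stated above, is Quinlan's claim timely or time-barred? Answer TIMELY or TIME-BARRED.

TIMELY

The claim did not accrue until Quinlan discovered the injury on 2018-01-01; the 2015-07-14 act date does not start the clock under the stated rule.
The untolled deadline — 54 months after 2018-01-01 — is 2022-07-01.
Because the automatic bankruptcy stay ran from 2020-06-20 to 2021-05-24, the deadline is extended by 338 days to 2023-06-04.
None of the other events listed affects the running of the period under the stated rules.
Filing on 2023-02-18 beat the 2023-06-04 deadline — the action is timely.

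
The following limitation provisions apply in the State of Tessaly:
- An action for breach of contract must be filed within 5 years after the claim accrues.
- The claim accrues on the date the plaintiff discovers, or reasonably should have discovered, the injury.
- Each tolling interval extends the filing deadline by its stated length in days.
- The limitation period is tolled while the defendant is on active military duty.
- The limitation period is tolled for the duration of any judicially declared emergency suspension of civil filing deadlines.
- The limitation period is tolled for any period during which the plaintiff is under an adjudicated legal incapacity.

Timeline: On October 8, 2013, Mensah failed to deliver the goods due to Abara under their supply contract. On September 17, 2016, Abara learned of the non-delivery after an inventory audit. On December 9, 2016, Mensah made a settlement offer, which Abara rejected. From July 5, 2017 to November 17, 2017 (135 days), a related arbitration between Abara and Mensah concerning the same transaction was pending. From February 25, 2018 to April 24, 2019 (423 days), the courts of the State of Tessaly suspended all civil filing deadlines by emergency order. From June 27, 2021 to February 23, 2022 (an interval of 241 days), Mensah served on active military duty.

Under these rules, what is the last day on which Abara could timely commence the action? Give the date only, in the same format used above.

Accrual is tied to discovery, so the period began on September 17, 2016 rather than on October 8, 2013 when the act occurred.
The untolled deadline — 5 years after September 17, 2016 — is September 17, 2021.
Because the emergency suspension of filing deadlines ran from February 25, 2018 to April 24, 2019, the deadline is extended by 423 days to November 14, 2022.
The defendant's active military service from June 27, 2021 to February 23, 2022 tolled the period for 241 days, extending the deadline to July 13, 2023.
The pending related arbitration from July 5, 2017 to November 17, 2017 does not toll the period, because no stated rule makes a pending arbitration a tolling event.
None of the other events listed affects the running of the period under the stated rules.

July 13, 2023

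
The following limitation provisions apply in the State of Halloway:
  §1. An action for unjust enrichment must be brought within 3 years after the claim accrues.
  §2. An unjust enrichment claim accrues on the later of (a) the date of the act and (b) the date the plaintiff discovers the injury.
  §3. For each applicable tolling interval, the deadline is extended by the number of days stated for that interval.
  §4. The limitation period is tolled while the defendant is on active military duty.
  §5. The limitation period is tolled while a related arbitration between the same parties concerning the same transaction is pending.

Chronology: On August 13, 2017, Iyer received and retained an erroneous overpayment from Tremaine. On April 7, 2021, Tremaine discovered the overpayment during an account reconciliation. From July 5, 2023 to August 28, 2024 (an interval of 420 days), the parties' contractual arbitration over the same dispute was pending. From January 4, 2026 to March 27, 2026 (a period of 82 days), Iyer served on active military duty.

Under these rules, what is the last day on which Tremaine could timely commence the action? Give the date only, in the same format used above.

June 1, 2025

Because discovery on April 7, 2021 post-dates the August 13, 2017 act, accrual under the later-of rule falls on April 7, 2021.
The untolled deadline — 3 years after April 7, 2021 — is April 7, 2024.
The pending related arbitration from July 5, 2023 to August 28, 2024 tolled the period for 420 days, extending the deadline to June 1, 2025.
The defendant's active military service from January 4, 2026 to March 27, 2026 began after the period had already run on June 1, 2025, so it has no tolling effect.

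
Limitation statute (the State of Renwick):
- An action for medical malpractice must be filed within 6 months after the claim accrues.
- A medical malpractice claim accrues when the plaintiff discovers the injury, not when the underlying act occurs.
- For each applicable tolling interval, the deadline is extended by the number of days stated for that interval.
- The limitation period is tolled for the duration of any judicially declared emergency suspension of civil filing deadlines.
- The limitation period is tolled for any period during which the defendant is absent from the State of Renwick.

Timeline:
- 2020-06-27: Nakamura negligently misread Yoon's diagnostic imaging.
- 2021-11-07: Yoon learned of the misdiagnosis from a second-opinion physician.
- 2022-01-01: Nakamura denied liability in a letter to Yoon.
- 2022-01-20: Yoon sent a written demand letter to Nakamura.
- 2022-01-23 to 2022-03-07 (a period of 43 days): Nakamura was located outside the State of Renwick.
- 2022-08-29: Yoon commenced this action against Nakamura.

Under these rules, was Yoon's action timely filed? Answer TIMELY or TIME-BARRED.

Accrual is tied to discovery, so the period began on 2021-11-07 rather than on 2020-06-27 when the act occurred.
Adding the 6 months base period to 2021-11-07 gives a deadline of 2022-05-07, before any tolling.
Because the defendant's absence from the jurisdiction ran from 2022-01-23 to 2022-03-07, the deadline is extended by 43 days to 2022-06-19.
Nothing else in the chronology tolls or restarts the period.
The 2022-08-29 filing falls after the 2022-06-19 deadline; the claim is time-barred.

TIME-BARRED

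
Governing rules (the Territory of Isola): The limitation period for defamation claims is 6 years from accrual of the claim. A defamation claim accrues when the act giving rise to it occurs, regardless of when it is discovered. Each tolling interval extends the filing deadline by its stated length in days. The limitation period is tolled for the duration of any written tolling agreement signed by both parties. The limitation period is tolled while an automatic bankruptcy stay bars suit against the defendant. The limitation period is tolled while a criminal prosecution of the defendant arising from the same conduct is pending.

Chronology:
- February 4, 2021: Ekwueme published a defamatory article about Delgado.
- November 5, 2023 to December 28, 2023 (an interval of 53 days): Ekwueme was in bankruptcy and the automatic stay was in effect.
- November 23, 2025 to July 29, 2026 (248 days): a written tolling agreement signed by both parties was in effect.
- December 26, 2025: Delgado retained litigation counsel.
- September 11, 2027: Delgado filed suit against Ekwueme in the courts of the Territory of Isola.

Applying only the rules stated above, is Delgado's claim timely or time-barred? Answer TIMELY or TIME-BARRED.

The limitation period began to run on February 4, 2021.
Adding the 6 years base period to February 4, 2021 gives a deadline of February 4, 2027, before any tolling.
The automatic bankruptcy stay from November 5, 2023 to December 28, 2023 tolled the period for 53 days, extending the deadline to March 29, 2027.
The period was tolled for 248 days by the written tolling agreement (November 23, 2025 to July 29, 2026), pushing the deadline to December 2, 2027.
Nothing else in the chronology tolls or restarts the period.
The September 11, 2027 filing precedes the December 2, 2027 deadline; the claim is timely.

TIMELY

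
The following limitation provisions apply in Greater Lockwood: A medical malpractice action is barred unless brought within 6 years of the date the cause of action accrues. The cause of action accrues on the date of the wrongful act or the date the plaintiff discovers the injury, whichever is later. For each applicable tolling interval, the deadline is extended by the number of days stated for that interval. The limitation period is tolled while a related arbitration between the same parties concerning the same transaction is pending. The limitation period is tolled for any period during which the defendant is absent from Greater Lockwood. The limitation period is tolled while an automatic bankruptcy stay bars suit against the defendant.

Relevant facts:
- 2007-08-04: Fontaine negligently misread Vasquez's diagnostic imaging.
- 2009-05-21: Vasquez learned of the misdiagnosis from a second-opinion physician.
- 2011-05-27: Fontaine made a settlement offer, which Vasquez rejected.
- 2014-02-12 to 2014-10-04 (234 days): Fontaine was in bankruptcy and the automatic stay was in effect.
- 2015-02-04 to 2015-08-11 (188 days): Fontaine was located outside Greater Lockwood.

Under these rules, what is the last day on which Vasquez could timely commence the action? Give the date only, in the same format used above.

The claim accrued on 2009-05-21 — the later of the 2007-08-04 act and the 2009-05-21 discovery.
6 years from 2009-05-21 is 2015-05-21.
The period was tolled for 234 days by the automatic bankruptcy stay (2014-02-12 to 2014-10-04), pushing the deadline to 2016-01-10.
The defendant's absence from the jurisdiction from 2015-02-04 to 2015-08-11 tolled the period for 188 days, extending the deadline to 2016-07-16.
The other events in the timeline have no effect on the limitation period under the stated rules.

2016-07-16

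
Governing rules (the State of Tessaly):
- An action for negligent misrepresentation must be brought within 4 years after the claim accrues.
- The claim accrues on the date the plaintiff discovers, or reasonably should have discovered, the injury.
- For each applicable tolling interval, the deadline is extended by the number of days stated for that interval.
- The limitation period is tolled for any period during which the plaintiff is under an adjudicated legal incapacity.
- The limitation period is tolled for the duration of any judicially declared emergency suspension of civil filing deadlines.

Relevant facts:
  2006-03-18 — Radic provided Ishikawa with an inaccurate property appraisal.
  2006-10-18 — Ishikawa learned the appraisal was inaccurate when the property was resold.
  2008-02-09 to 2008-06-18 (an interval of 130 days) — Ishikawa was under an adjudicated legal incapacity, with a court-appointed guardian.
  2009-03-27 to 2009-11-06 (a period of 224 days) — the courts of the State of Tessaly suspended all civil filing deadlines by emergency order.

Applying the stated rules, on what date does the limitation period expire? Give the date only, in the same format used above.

2011-10-07

Accrual is tied to discovery, so the period began on 2006-10-18 rather than on 2006-03-18 when the act occurred.
4 years from 2006-10-18 is 2010-10-18.
The period was tolled for 130 days by the plaintiff's legal incapacity (2008-02-09 to 2008-06-18), pushing the deadline to 2011-02-25.
Because the emergency suspension of filing deadlines ran from 2009-03-27 to 2009-11-06, the deadline is extended by 224 days to 2011-10-07.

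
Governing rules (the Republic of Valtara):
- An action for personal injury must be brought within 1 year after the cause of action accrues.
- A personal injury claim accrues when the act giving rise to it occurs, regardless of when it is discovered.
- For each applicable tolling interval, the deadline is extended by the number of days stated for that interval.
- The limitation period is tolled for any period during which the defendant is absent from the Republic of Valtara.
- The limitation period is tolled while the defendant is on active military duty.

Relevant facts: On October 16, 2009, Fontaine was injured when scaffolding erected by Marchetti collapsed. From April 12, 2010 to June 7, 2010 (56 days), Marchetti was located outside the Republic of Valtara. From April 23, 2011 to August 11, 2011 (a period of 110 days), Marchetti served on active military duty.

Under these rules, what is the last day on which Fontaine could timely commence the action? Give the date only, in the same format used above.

The cause of action accrued on October 16, 2009, the date of the act.
Adding the 1 year base period to October 16, 2009 gives a deadline of October 16, 2010, before any tolling.
The period was tolled for 56 days by the defendant's absence from the jurisdiction (April 12, 2010 to June 7, 2010), pushing the deadline to December 11, 2010.
The defendant's active military service starting April 23, 2011 came too late — the period had run on December 11, 2010 — and so does not extend the deadline.

December 11, 2010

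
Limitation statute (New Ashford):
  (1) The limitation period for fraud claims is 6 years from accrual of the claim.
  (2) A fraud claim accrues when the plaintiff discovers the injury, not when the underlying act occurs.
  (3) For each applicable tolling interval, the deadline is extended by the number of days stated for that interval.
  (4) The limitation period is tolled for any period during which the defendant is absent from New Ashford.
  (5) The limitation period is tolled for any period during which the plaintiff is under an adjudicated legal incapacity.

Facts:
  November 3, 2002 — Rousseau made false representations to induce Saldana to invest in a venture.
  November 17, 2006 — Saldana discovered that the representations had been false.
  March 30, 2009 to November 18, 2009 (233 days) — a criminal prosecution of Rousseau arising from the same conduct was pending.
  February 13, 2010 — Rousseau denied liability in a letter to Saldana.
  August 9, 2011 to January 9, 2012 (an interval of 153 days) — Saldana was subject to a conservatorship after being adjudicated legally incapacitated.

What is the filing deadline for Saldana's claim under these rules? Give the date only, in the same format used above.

April 19, 2013

Accrual is tied to discovery, so the period began on November 17, 2006 rather than on November 3, 2002 when the act occurred.
Adding the 6 years base period to November 17, 2006 gives a deadline of November 17, 2012, before any tolling.
The period was tolled for 153 days by the plaintiff's legal incapacity (August 9, 2011 to January 9, 2012), pushing the deadline to April 19, 2013.
No stated provision tolls the period for a criminal prosecution, so the interval from March 30, 2009 to November 18, 2009 has no effect on the deadline.
The other events in the timeline have no effect on the limitation period under the stated rules.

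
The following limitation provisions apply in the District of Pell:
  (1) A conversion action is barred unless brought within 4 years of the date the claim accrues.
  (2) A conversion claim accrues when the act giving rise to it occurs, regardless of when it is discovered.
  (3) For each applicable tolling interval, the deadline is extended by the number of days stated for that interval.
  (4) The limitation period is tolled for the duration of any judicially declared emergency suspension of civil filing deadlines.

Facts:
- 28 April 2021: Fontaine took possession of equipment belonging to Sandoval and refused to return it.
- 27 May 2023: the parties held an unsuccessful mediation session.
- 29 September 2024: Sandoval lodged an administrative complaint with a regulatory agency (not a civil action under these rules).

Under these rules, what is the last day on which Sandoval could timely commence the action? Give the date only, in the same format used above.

The claim accrued on 28 April 2021, when the wrongful act occurred.
The untolled deadline — 4 years after 28 April 2021 — is 28 April 2025.
None of the other events listed affects the running of the period under the stated rules.

28 April 2025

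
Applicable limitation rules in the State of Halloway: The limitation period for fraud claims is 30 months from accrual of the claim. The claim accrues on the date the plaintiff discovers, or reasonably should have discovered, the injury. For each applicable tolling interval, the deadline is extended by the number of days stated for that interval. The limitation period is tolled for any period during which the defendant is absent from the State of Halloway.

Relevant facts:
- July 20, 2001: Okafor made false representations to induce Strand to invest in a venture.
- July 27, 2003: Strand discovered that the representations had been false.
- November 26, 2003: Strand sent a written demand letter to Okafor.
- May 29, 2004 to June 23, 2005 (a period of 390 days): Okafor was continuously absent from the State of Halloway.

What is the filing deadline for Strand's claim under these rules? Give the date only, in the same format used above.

February 21, 2007

Under the discovery rule, the claim accrued on July 27, 2003, when Strand discovered the injury — not on the July 20, 2001 date of the underlying act.
Adding the 30 months base period to July 27, 2003 gives a deadline of January 27, 2006, before any tolling.
The defendant's absence from the jurisdiction from May 29, 2004 to June 23, 2005 tolled the period for 390 days, extending the deadline to February 21, 2007.
The other events in the timeline have no effect on the limitation period under the stated rules.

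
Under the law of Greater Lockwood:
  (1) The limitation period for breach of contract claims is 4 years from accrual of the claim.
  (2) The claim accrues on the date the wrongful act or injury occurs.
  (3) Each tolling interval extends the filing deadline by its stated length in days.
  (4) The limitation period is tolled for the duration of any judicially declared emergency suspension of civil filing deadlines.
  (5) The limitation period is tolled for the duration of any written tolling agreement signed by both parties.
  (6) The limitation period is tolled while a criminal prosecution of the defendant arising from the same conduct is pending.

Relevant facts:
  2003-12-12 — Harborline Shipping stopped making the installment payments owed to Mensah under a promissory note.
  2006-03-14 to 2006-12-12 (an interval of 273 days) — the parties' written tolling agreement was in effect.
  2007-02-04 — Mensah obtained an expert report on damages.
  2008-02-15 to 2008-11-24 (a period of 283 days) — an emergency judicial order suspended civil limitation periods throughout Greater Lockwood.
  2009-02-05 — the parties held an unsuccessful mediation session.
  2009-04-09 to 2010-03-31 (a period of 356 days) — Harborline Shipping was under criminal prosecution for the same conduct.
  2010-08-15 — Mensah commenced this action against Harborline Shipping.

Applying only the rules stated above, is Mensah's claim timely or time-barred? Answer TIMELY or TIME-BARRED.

The claim accrued on 2003-12-12, the date of the act.
The untolled deadline — 4 years after 2003-12-12 — is 2007-12-12.
Because the written tolling agreement ran from 2006-03-14 to 2006-12-12, the deadline is extended by 273 days to 2008-09-10.
Because the emergency suspension of filing deadlines ran from 2008-02-15 to 2008-11-24, the deadline is extended by 283 days to 2009-06-20.
The pending criminal prosecution from 2009-04-09 to 2010-03-31 tolled the period for 356 days, extending the deadline to 2010-06-11.
The other events in the timeline have no effect on the limitation period under the stated rules.
Mensah filed on 2010-08-15, after the 2010-06-11 deadline, so the action is time-barred.

TIME-BARRED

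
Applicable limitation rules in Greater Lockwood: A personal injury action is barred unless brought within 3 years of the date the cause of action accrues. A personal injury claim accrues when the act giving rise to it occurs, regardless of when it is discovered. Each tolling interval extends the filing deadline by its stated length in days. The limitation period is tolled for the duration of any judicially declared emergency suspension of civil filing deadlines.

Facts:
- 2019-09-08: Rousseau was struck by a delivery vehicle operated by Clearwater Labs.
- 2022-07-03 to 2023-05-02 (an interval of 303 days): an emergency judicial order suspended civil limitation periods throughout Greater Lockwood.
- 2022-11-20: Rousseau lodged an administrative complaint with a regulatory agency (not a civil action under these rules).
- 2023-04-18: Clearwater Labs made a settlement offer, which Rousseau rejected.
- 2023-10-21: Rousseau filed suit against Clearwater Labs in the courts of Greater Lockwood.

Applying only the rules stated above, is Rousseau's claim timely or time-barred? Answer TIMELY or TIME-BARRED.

TIME-BARRED

The claim accrued on 2019-09-08, when the wrongful act occurred.
The untolled deadline — 3 years after 2019-09-08 — is 2022-09-08.
The period was tolled for 303 days by the emergency suspension of filing deadlines (2022-07-03 to 2023-05-02), pushing the deadline to 2023-07-08.
The other events in the timeline have no effect on the limitation period under the stated rules.
Filing on 2023-10-21 missed the 2023-07-08 deadline — the action is time-barred.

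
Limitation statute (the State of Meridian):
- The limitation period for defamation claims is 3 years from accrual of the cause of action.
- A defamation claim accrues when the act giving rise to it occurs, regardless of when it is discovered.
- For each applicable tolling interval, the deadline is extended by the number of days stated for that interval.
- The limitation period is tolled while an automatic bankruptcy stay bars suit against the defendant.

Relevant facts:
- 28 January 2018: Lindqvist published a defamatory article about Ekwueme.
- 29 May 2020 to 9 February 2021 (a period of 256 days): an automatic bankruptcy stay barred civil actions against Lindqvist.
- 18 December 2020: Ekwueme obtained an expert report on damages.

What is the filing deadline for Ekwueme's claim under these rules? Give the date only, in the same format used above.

The limitation period began to run on 28 January 2018.
The untolled deadline — 3 years after 28 January 2018 — is 28 January 2021.
Because the automatic bankruptcy stay ran from 29 May 2020 to 9 February 2021, the deadline is extended by 256 days to 11 October 2021.
None of the other events listed affects the running of the period under the stated rules.

11 October 2021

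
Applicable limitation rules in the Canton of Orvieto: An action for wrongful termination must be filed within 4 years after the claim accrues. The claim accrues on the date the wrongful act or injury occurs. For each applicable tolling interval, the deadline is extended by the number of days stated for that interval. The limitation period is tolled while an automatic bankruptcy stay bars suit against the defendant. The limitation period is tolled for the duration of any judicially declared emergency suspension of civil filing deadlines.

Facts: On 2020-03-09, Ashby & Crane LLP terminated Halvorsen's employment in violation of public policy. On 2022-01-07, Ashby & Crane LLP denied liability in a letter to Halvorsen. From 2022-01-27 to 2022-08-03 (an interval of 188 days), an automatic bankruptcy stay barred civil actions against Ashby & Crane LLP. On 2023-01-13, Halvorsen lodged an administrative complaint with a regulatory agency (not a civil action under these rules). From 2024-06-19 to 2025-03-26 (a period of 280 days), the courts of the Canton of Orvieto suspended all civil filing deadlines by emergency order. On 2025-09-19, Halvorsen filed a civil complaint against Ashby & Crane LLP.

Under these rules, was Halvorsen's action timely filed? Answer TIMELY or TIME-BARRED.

The limitation period began to run on 2020-03-09.
4 years from 2020-03-09 is 2024-03-09.
Because the automatic bankruptcy stay ran from 2022-01-27 to 2022-08-03, the deadline is extended by 188 days to 2024-09-13.
The period was tolled for 280 days by the emergency suspension of filing deadlines (2024-06-19 to 2025-03-26), pushing the deadline to 2025-06-20.
Nothing else in the chronology tolls or restarts the period.
The 2025-09-19 filing falls after the 2025-06-20 deadline; the claim is time-barred.

TIME-BARRED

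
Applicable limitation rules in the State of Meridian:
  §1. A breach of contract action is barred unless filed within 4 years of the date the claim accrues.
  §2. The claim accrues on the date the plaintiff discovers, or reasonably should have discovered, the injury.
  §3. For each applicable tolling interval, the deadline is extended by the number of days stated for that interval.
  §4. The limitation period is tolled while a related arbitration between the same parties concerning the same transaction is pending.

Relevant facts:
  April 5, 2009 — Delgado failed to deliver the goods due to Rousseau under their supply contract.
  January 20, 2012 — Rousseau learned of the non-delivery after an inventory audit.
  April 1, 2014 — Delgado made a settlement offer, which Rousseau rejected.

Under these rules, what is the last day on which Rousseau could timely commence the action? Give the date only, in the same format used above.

January 20, 2016

Under the discovery rule, the claim accrued on January 20, 2012, when Rousseau discovered the injury — not on the April 5, 2009 date of the underlying act.
Adding the 4 years base period to January 20, 2012 gives a deadline of January 20, 2016, before any tolling.
The other events in the timeline have no effect on the limitation period under the stated rules.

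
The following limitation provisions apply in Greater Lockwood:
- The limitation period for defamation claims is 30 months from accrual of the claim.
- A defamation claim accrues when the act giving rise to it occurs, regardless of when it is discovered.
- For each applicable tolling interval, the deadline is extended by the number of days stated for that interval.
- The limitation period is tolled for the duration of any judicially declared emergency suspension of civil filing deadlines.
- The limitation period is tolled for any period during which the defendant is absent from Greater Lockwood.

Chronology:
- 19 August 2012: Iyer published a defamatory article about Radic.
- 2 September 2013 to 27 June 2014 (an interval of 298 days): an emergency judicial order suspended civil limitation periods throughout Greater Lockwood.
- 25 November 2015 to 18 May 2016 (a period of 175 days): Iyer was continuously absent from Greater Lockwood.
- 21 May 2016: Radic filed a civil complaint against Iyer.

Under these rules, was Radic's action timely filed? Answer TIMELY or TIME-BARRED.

TIMELY

The claim accrued on 19 August 2012, the date of the act.
Adding the 30 months base period to 19 August 2012 gives a deadline of 19 February 2015, before any tolling.
Because the emergency suspension of filing deadlines ran from 2 September 2013 to 27 June 2014, the deadline is extended by 298 days to 14 December 2015.
Because the defendant's absence from the jurisdiction ran from 25 November 2015 to 18 May 2016, the deadline is extended by 175 days to 6 June 2016.
The 21 May 2016 filing precedes the 6 June 2016 deadline; the claim is timely.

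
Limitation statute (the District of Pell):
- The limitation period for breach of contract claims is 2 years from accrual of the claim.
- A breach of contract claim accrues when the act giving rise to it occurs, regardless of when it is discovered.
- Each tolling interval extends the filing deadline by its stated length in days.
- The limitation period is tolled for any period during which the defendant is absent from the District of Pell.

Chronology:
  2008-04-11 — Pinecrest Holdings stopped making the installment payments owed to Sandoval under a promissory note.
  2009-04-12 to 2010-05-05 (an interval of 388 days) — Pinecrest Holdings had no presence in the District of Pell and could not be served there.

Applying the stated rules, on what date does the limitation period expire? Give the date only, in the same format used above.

2011-05-04

The limitation period began to run on 2008-04-11.
Adding the 2 years base period to 2008-04-11 gives a deadline of 2010-04-11, before any tolling.
The defendant's absence from the jurisdiction from 2009-04-12 to 2010-05-05 tolled the period for 388 days, extending the deadline to 2011-05-04.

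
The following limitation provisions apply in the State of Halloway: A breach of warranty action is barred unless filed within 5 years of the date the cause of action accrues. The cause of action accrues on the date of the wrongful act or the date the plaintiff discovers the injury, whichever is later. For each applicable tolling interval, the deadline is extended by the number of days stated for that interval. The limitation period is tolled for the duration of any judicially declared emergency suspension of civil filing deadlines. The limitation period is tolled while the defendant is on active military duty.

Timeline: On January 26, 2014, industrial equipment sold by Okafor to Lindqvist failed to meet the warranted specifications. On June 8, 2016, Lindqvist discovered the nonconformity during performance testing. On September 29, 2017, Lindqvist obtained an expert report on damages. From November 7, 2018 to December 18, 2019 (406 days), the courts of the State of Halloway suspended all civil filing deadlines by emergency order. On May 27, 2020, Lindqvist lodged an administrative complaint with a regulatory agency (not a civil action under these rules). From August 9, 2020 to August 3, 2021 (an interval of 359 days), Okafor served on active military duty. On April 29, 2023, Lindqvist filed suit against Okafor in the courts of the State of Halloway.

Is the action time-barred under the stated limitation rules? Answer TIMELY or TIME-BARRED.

Because discovery on June 8, 2016 post-dates the January 26, 2014 act, accrual under the later-of rule falls on June 8, 2016.
The untolled deadline — 5 years after June 8, 2016 — is June 8, 2021.
The period was tolled for 406 days by the emergency suspension of filing deadlines (November 7, 2018 to December 18, 2019), pushing the deadline to July 19, 2022.
The defendant's active military service from August 9, 2020 to August 3, 2021 tolled the period for 359 days, extending the deadline to July 13, 2023.
None of the other events listed affects the running of the period under the stated rules.
Filing on April 29, 2023 beat the July 13, 2023 deadline — the action is timely.

TIMELY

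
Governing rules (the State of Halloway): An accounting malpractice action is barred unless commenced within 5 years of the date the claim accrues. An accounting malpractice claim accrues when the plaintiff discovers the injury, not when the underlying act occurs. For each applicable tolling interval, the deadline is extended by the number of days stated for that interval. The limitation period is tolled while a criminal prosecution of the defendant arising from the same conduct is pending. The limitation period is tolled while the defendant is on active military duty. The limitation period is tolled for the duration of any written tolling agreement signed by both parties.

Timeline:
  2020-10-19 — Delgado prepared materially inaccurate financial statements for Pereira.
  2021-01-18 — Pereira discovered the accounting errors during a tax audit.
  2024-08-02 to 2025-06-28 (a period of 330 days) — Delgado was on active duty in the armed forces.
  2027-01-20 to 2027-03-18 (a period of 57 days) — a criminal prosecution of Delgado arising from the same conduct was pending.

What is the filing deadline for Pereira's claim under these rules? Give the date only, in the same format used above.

2026-12-14

Accrual is tied to discovery, so the period began on 2021-01-18 rather than on 2020-10-19 when the act occurred.
Adding the 5 years base period to 2021-01-18 gives a deadline of 2026-01-18, before any tolling.
The defendant's active military service from 2024-08-02 to 2025-06-28 tolled the period for 330 days, extending the deadline to 2026-12-14.
The pending criminal prosecution starting 2027-01-20 came too late — the period had run on 2026-12-14 — and so does not extend the deadline.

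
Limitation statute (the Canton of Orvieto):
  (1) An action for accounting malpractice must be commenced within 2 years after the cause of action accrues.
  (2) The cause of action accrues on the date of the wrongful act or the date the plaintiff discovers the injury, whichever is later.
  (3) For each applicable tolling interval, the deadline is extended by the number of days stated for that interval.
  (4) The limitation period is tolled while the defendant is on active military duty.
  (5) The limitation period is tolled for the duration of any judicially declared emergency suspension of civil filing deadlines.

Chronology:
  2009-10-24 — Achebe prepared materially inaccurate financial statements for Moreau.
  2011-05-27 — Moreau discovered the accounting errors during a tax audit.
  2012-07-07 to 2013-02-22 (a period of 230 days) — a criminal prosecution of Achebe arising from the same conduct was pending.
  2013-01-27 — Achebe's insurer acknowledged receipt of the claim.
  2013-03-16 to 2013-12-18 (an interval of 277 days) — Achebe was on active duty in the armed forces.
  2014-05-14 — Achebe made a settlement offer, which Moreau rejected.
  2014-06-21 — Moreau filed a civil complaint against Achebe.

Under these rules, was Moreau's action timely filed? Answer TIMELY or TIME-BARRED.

TIME-BARRED

Taking the later of the act (2009-10-24) and discovery (2011-05-27), the claim accrued on 2011-05-27.
The untolled deadline — 2 years after 2011-05-27 — is 2013-05-27.
The period was tolled for 277 days by the defendant's active military service (2013-03-16 to 2013-12-18), pushing the deadline to 2014-02-28.
Although a criminal prosecution ran from 2012-07-07 to 2013-02-22, the stated rules do not make that a tolling event, so it is disregarded.
None of the other events listed affects the running of the period under the stated rules.
Moreau filed on 2014-06-21, after the 2014-02-28 deadline, so the action is time-barred.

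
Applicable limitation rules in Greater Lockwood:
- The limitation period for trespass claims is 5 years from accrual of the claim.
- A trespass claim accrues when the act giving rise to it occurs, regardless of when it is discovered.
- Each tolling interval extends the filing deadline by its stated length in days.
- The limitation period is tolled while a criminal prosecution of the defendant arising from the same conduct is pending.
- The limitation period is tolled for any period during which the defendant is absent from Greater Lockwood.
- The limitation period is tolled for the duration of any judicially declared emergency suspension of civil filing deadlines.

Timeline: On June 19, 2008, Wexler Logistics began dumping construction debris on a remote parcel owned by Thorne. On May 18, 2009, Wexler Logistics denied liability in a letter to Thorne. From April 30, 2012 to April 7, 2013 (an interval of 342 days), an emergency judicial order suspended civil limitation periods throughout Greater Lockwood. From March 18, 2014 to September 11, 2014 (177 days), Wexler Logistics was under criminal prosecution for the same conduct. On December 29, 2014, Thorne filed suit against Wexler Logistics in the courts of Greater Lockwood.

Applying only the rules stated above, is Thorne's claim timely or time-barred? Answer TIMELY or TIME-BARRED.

TIME-BARRED

The claim accrued on June 19, 2008, the date of the act.
Adding the 5 years base period to June 19, 2008 gives a deadline of June 19, 2013, before any tolling.
Because the emergency suspension of filing deadlines ran from April 30, 2012 to April 7, 2013, the deadline is extended by 342 days to May 27, 2014.
Because the pending criminal prosecution ran from March 18, 2014 to September 11, 2014, the deadline is extended by 177 days to November 20, 2014.
Nothing else in the chronology tolls or restarts the period.
Filing on December 29, 2014 missed the November 20, 2014 deadline — the action is time-barred.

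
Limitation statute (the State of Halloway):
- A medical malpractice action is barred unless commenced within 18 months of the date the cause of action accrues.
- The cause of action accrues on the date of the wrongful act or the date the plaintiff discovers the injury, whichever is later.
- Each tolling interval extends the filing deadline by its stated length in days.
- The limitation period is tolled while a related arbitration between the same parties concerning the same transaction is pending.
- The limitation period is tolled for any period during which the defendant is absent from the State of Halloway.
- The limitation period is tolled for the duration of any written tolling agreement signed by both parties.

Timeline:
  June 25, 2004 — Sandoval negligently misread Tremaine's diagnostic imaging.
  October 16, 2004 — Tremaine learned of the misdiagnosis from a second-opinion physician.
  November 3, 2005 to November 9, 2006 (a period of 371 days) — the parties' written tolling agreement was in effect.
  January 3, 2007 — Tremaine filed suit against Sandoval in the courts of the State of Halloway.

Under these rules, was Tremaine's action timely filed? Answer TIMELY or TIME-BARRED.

Because discovery on October 16, 2004 post-dates the June 25, 2004 act, accrual under the later-of rule falls on October 16, 2004.
Adding the 18 months base period to October 16, 2004 gives a deadline of April 16, 2006, before any tolling.
The period was tolled for 371 days by the written tolling agreement (November 3, 2005 to November 9, 2006), pushing the deadline to April 22, 2007.
Filing on January 3, 2007 beat the April 22, 2007 deadline — the action is timely.

TIMELY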